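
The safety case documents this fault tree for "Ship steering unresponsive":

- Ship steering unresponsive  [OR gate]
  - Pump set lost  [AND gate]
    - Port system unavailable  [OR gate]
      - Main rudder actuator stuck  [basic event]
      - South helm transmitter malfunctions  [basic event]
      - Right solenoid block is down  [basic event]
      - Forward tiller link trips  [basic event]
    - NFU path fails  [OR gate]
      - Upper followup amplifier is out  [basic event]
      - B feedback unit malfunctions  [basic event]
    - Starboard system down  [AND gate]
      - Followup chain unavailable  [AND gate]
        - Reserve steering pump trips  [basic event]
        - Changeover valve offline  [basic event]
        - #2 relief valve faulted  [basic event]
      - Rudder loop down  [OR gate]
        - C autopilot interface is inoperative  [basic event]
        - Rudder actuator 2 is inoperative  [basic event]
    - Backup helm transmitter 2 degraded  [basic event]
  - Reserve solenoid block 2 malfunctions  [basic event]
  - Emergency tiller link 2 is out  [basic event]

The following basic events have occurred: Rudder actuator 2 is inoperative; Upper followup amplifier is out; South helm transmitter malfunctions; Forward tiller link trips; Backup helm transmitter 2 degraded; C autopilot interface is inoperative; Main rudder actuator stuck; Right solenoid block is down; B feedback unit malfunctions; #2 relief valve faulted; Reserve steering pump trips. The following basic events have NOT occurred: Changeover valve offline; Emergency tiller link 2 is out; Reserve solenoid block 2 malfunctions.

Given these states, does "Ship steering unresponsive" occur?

No

Port system unavailable [OR]: Main rudder actuator stuck=occurs, South helm transmitter malfunctions=occurs, Right solenoid block is down=occurs, Forward tiller link trips=occurs → at least one input occurs → occurs.
NFU path fails [OR]: Upper followup amplifier is out=occurs, B feedback unit malfunctions=occurs → at least one input occurs → occurs.
Followup chain unavailable [AND]: Reserve steering pump trips=occurs, Changeover valve offline=not, #2 relief valve faulted=occurs → not all inputs occur → does not occur.
Rudder loop down [OR]: C autopilot interface is inoperative=occurs, Rudder actuator 2 is inoperative=occurs → at least one input occurs → occurs.
Starboard system down [AND]: Followup chain unavailable=not, Rudder loop down=occurs → not all inputs occur → does not occur.
Pump set lost [AND]: Port system unavailable=occurs, NFU path fails=occurs, Starboard system down=not, Backup helm transmitter 2 degraded=occurs → not all inputs occur → does not occur.
Ship steering unresponsive [OR]: Pump set lost=not, Reserve solenoid block 2 malfunctions=not, Emergency tiller link 2 is out=not → no input occurs → does not occur.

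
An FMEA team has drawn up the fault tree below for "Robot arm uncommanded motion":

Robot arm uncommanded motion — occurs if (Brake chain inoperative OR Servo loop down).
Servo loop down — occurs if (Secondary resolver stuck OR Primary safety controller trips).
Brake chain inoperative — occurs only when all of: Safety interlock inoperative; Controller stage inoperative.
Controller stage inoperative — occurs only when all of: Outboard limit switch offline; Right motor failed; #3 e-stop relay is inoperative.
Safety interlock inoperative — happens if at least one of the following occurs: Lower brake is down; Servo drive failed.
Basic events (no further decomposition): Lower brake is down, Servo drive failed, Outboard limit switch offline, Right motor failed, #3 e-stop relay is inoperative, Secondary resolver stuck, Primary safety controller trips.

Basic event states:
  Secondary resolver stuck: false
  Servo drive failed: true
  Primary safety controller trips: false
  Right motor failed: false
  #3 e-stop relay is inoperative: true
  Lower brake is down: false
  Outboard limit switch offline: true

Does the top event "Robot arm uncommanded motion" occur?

No

Safety interlock inoperative [OR]: Lower brake is down=not, Servo drive failed=occurs → at least one input occurs → occurs.
Controller stage inoperative [AND]: Outboard limit switch offline=occurs, Right motor failed=not, #3 e-stop relay is inoperative=occurs → not all inputs occur → does not occur.
Brake chain inoperative [AND]: Safety interlock inoperative=occurs, Controller stage inoperative=not → not all inputs occur → does not occur.
Servo loop down [OR]: Secondary resolver stuck=not, Primary safety controller trips=not → no input occurs → does not occur.
Robot arm uncommanded motion [OR]: Brake chain inoperative=not, Servo loop down=not → no input occurs → does not occur.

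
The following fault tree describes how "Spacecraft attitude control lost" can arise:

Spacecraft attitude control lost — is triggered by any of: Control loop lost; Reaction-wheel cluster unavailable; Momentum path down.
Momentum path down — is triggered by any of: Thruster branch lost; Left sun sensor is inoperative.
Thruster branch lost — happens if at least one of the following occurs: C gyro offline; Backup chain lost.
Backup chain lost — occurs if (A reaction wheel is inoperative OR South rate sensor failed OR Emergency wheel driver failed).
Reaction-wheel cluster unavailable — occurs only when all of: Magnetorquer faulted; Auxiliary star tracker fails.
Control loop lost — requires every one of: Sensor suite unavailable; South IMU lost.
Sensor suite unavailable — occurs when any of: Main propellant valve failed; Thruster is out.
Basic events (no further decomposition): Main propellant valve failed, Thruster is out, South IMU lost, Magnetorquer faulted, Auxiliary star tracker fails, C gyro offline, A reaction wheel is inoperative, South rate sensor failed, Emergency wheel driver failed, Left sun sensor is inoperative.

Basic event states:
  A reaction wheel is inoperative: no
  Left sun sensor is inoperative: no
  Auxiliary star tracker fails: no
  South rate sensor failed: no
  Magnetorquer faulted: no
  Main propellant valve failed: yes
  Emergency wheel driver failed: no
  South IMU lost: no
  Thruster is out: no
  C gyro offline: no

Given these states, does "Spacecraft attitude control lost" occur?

No

Sensor suite unavailable [OR]: Main propellant valve failed=occurs, Thruster is out=not → at least one input occurs → occurs.
Control loop lost [AND]: Sensor suite unavailable=occurs, South IMU lost=not → not all inputs occur → does not occur.
Reaction-wheel cluster unavailable [AND]: Magnetorquer faulted=not, Auxiliary star tracker fails=not → not all inputs occur → does not occur.
Backup chain lost [OR]: A reaction wheel is inoperative=not, South rate sensor failed=not, Emergency wheel driver failed=not → no input occurs → does not occur.
Thruster branch lost [OR]: C gyro offline=not, Backup chain lost=not → no input occurs → does not occur.
Momentum path down [OR]: Thruster branch lost=not, Left sun sensor is inoperative=not → no input occurs → does not occur.
Spacecraft attitude control lost [OR]: Control loop lost=not, Reaction-wheel cluster unavailable=not, Momentum path down=not → no input occurs → does not occur.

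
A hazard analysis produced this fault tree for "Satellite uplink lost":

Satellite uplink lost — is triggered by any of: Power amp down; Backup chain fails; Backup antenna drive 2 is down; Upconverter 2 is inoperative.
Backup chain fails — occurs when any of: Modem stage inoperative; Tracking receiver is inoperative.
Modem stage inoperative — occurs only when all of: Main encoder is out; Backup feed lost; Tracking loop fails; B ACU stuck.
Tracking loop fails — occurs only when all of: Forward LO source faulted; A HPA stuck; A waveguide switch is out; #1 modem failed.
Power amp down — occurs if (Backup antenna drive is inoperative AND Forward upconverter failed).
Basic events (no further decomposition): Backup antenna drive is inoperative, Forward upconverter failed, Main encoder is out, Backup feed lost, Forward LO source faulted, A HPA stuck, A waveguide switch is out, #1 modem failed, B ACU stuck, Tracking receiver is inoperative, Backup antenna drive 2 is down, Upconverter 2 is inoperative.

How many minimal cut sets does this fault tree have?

5

Power amp down [AND]: one cut set from each child combined → 1 × 1 = 1 cut set(s).
Tracking loop fails [AND]: one cut set from each child combined → 1 × 1 × 1 × 1 = 1 cut set(s).
Modem stage inoperative [AND]: one cut set from each child combined → 1 × 1 × 1 × 1 = 1 cut set(s).
Backup chain fails [OR]: union of children's cut sets → 2 cut set(s).
Satellite uplink lost [OR]: union of children's cut sets → 5 cut set(s).
Minimal cut sets: {Backup antenna drive is inoperative, Forward upconverter failed}; {#1 modem failed, A HPA stuck, A waveguide switch is out, B ACU stuck, Backup feed lost, Forward LO source faulted, Main encoder is out}; {Tracking receiver is inoperative}; {Backup antenna drive 2 is down}; {Upconverter 2 is inoperative}.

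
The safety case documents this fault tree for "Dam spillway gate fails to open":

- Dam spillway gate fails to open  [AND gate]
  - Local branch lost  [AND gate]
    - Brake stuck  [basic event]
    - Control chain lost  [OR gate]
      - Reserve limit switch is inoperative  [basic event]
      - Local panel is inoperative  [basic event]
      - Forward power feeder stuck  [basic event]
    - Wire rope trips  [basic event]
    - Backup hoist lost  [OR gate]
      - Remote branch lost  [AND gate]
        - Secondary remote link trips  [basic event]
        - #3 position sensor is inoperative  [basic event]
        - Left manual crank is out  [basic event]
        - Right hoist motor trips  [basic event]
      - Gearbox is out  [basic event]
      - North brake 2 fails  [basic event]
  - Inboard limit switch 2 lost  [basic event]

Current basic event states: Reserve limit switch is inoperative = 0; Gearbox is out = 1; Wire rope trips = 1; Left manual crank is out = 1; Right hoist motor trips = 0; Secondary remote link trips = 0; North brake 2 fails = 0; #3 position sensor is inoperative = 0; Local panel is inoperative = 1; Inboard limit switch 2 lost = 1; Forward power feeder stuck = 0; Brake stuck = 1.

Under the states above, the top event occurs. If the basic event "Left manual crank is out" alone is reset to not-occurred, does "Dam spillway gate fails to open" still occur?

Yes

Counterfactual: set "Left manual crank is out" to not occurred.
Control chain lost [OR]: Reserve limit switch is inoperative=not, Local panel is inoperative=occurs, Forward power feeder stuck=not → at least one input occurs → occurs.
Remote branch lost [AND]: Secondary remote link trips=not, #3 position sensor is inoperative=not, Left manual crank is out=not, Right hoist motor trips=not → not all inputs occur → does not occur.
Backup hoist lost [OR]: Remote branch lost=not, Gearbox is out=occurs, North brake 2 fails=not → at least one input occurs → occurs.
Local branch lost [AND]: Brake stuck=occurs, Control chain lost=occurs, Wire rope trips=occurs, Backup hoist lost=occurs → all inputs occur → occurs.
Dam spillway gate fails to open [AND]: Local branch lost=occurs, Inboard limit switch 2 lost=occurs → all inputs occur → occurs.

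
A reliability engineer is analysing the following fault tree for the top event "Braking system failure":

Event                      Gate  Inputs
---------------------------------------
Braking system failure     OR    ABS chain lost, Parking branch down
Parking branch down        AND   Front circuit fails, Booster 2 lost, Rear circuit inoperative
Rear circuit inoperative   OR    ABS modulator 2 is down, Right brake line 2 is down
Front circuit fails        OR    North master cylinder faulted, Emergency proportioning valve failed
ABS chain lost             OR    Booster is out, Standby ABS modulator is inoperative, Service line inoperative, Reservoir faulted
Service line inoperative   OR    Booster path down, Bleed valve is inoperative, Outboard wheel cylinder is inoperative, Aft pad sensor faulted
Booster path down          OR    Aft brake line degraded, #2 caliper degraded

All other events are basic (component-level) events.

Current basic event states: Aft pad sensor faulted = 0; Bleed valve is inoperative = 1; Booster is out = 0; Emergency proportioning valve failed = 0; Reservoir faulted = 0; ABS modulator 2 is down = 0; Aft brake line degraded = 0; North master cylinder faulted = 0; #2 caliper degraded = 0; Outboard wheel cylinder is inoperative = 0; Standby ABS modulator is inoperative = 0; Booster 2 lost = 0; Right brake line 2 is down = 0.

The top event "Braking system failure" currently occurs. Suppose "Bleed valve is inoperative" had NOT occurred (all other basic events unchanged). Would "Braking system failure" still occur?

No

Counterfactual: set "Bleed valve is inoperative" to not occurred.
Booster path down [OR]: Aft brake line degraded=not, #2 caliper degraded=not → no input occurs → does not occur.
Service line inoperative [OR]: Booster path down=not, Bleed valve is inoperative=not, Outboard wheel cylinder is inoperative=not, Aft pad sensor faulted=not → no input occurs → does not occur.
ABS chain lost [OR]: Booster is out=not, Standby ABS modulator is inoperative=not, Service line inoperative=not, Reservoir faulted=not → no input occurs → does not occur.
Front circuit fails [OR]: North master cylinder faulted=not, Emergency proportioning valve failed=not → no input occurs → does not occur.
Rear circuit inoperative [OR]: ABS modulator 2 is down=not, Right brake line 2 is down=not → no input occurs → does not occur.
Parking branch down [AND]: Front circuit fails=not, Booster 2 lost=not, Rear circuit inoperative=not → not all inputs occur → does not occur.
Braking system failure [OR]: ABS chain lost=not, Parking branch down=not → no input occurs → does not occur.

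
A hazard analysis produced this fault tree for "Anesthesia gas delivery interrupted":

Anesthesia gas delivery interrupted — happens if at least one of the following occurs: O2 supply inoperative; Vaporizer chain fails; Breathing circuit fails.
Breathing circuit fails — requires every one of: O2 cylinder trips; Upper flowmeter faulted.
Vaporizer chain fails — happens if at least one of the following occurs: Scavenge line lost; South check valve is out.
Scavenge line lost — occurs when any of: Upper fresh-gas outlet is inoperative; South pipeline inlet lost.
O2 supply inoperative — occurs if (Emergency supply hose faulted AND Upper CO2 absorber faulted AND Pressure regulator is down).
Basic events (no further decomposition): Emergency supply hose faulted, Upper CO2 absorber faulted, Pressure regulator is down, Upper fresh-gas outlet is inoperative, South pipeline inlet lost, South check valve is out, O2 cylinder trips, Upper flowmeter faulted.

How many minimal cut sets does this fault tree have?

5

O2 supply inoperative [AND]: one cut set from each child combined → 1 × 1 × 1 = 1 cut set(s).
Scavenge line lost [OR]: union of children's cut sets → 2 cut set(s).
Vaporizer chain fails [OR]: union of children's cut sets → 3 cut set(s).
Breathing circuit fails [AND]: one cut set from each child combined → 1 × 1 = 1 cut set(s).
Anesthesia gas delivery interrupted [OR]: union of children's cut sets → 5 cut set(s).
Minimal cut sets: {Emergency supply hose faulted, Pressure regulator is down, Upper CO2 absorber faulted}; {Upper fresh-gas outlet is inoperative}; {South pipeline inlet lost}; {South check valve is out}; {O2 cylinder trips, Upper flowmeter faulted}.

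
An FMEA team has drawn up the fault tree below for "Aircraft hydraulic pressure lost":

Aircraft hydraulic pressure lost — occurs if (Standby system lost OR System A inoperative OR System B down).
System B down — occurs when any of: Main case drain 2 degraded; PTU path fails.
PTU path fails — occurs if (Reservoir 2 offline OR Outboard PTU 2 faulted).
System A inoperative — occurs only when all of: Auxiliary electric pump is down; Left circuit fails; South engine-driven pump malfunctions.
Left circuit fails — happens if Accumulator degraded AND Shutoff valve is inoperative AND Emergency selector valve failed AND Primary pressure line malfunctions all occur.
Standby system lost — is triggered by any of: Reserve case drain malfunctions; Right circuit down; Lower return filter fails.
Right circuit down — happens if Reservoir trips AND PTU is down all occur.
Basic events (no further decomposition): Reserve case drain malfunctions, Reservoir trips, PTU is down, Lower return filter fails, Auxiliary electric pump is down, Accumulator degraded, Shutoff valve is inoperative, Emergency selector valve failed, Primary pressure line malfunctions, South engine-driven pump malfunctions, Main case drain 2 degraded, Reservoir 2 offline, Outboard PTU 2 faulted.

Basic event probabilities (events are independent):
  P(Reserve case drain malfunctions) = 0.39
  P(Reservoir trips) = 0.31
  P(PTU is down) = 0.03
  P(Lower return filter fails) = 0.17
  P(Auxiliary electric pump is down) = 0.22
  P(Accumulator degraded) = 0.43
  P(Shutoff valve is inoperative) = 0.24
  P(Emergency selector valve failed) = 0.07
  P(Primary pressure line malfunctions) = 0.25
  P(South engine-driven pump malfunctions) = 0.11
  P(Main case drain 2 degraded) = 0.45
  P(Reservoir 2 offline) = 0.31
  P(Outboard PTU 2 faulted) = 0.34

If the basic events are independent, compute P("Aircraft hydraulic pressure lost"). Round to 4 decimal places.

0.8744

P(Right circuit down) [AND] = 0.31 × 0.03 = 0.009300
P(Standby system lost) [OR] = 1 − (1−0.39) × (1−0.009300) × (1−0.17) = 0.498409
P(Left circuit fails) [AND] = 0.43 × 0.24 × 0.07 × 0.25 = 0.001806
P(System A inoperative) [AND] = 0.22 × 0.001806 × 0.11 = 0.000044
P(PTU path fails) [OR] = 1 − (1−0.31) × (1−0.34) = 0.544600
P(System B down) [OR] = 1 − (1−0.45) × (1−0.544600) = 0.749530
P(Aircraft hydraulic pressure lost) [OR] = 1 − (1−0.498409) × (1−0.000044) × (1−0.749530) = 0.874372
Rounded to 4 decimal places: P(Aircraft hydraulic pressure lost) ≈ 0.8744.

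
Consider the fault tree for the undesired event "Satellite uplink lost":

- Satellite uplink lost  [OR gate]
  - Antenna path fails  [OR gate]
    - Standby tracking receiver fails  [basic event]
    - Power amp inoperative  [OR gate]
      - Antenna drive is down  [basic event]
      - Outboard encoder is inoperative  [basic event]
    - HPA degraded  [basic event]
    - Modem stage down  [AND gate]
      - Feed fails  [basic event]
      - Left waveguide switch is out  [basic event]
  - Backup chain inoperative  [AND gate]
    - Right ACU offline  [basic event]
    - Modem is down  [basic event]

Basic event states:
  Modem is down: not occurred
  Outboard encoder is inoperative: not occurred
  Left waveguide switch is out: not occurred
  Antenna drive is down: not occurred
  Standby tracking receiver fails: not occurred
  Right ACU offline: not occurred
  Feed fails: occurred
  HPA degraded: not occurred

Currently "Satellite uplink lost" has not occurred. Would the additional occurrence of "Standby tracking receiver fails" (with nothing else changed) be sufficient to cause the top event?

Yes

Counterfactual: set "Standby tracking receiver fails" to occurred.
Power amp inoperative [OR]: Antenna drive is down=not, Outboard encoder is inoperative=not → no input occurs → does not occur.
Modem stage down [AND]: Feed fails=occurs, Left waveguide switch is out=not → not all inputs occur → does not occur.
Antenna path fails [OR]: Standby tracking receiver fails=occurs, Power amp inoperative=not, HPA degraded=not, Modem stage down=not → at least one input occurs → occurs.
Backup chain inoperative [AND]: Right ACU offline=not, Modem is down=not → not all inputs occur → does not occur.
Satellite uplink lost [OR]: Antenna path fails=occurs, Backup chain inoperative=not → at least one input occurs → occurs.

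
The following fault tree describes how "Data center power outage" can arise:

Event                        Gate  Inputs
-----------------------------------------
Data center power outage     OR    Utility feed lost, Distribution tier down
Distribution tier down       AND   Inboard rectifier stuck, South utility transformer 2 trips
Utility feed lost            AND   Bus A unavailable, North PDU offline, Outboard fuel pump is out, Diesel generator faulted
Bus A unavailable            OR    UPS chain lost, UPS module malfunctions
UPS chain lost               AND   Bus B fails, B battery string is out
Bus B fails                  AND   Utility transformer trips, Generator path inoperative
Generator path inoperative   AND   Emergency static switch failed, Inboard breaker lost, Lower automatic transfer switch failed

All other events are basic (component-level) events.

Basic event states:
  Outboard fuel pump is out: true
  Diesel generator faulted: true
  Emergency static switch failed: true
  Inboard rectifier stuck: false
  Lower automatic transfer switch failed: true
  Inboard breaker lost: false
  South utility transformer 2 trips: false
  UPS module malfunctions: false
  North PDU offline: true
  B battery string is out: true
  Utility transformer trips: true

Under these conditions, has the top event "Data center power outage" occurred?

No

Generator path inoperative [AND]: Emergency static switch failed=occurs, Inboard breaker lost=not, Lower automatic transfer switch failed=occurs → not all inputs occur → does not occur.
Bus B fails [AND]: Utility transformer trips=occurs, Generator path inoperative=not → not all inputs occur → does not occur.
UPS chain lost [AND]: Bus B fails=not, B battery string is out=occurs → not all inputs occur → does not occur.
Bus A unavailable [OR]: UPS chain lost=not, UPS module malfunctions=not → no input occurs → does not occur.
Utility feed lost [AND]: Bus A unavailable=not, North PDU offline=occurs, Outboard fuel pump is out=occurs, Diesel generator faulted=occurs → not all inputs occur → does not occur.
Distribution tier down [AND]: Inboard rectifier stuck=not, South utility transformer 2 trips=not → not all inputs occur → does not occur.
Data center power outage [OR]: Utility feed lost=not, Distribution tier down=not → no input occurs → does not occur.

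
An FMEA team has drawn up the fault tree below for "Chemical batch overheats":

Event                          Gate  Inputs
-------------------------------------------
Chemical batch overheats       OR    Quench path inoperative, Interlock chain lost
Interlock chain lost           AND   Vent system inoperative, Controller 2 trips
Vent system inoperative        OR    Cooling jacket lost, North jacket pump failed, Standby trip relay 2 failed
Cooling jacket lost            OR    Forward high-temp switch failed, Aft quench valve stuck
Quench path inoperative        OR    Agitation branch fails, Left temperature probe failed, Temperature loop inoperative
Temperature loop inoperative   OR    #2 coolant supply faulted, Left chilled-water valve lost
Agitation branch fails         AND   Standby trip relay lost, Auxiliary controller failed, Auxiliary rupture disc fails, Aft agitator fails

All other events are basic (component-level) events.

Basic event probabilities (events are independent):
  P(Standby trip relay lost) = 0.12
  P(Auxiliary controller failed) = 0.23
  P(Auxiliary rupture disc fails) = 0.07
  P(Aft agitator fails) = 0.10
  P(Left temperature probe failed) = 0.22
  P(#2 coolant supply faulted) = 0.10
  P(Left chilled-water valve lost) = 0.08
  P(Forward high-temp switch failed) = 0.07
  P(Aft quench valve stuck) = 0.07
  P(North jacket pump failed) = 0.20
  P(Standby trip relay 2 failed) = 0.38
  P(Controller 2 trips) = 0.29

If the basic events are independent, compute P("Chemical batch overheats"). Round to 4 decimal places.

0.4612

P(Agitation branch fails) [AND] = 0.12 × 0.23 × 0.07 × 0.10 = 0.000193
P(Temperature loop inoperative) [OR] = 1 − (1−0.10) × (1−0.08) = 0.172000
P(Quench path inoperative) [OR] = 1 − (1−0.000193) × (1−0.22) × (1−0.172000) = 0.354285
P(Cooling jacket lost) [OR] = 1 − (1−0.07) × (1−0.07) = 0.135100
P(Vent system inoperative) [OR] = 1 − (1−0.135100) × (1−0.20) × (1−0.38) = 0.571010
P(Interlock chain lost) [AND] = 0.571010 × 0.29 = 0.165593
P(Chemical batch overheats) [OR] = 1 − (1−0.354285) × (1−0.165593) = 0.461211
Rounded to 4 decimal places: P(Chemical batch overheats) ≈ 0.4612.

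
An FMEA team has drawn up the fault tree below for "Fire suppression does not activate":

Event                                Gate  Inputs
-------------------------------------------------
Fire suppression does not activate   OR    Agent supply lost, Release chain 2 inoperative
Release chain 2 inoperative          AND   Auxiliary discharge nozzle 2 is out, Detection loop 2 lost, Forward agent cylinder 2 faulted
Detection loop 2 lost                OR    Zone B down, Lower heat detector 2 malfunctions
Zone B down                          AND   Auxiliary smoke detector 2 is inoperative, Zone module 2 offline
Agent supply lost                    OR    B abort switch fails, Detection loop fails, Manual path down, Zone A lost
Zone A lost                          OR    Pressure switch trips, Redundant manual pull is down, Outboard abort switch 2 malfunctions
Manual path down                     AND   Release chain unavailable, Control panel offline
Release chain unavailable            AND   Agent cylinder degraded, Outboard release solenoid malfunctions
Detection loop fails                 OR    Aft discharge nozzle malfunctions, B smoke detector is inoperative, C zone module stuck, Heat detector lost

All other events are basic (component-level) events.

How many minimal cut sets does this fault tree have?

11

Detection loop fails [OR]: union of children's cut sets → 4 cut set(s).
Release chain unavailable [AND]: one cut set from each child combined → 1 × 1 = 1 cut set(s).
Manual path down [AND]: one cut set from each child combined → 1 × 1 = 1 cut set(s).
Zone A lost [OR]: union of children's cut sets → 3 cut set(s).
Agent supply lost [OR]: union of children's cut sets → 9 cut set(s).
Zone B down [AND]: one cut set from each child combined → 1 × 1 = 1 cut set(s).
Detection loop 2 lost [OR]: union of children's cut sets → 2 cut set(s).
Release chain 2 inoperative [AND]: one cut set from each child combined → 1 × 2 × 1 = 2 cut set(s).
Fire suppression does not activate [OR]: union of children's cut sets → 11 cut set(s).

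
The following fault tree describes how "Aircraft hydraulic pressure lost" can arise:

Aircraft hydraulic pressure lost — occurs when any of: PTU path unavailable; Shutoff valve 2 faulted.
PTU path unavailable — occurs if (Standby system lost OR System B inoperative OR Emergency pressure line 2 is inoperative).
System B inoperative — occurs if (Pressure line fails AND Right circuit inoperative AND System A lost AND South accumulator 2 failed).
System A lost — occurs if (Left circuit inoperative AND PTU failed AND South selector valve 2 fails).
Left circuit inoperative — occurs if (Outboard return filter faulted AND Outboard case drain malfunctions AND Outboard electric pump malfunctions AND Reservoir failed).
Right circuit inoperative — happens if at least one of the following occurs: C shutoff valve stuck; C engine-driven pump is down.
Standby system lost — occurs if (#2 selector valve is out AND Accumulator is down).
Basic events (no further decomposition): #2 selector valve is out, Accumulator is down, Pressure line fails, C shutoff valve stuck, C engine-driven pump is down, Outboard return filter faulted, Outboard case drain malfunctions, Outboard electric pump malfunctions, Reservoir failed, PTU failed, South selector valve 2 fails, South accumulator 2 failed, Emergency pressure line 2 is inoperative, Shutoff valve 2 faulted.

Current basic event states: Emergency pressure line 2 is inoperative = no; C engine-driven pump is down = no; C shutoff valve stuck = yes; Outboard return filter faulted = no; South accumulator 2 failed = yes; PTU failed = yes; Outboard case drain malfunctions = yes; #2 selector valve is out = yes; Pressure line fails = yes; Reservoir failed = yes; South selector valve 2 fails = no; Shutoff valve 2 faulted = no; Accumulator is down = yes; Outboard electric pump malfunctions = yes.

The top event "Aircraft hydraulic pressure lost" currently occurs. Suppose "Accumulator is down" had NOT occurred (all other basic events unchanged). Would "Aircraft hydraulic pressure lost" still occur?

No

Counterfactual: set "Accumulator is down" to not occurred.
Standby system lost [AND]: #2 selector valve is out=occurs, Accumulator is down=not → not all inputs occur → does not occur.
Right circuit inoperative [OR]: C shutoff valve stuck=occurs, C engine-driven pump is down=not → at least one input occurs → occurs.
Left circuit inoperative [AND]: Outboard return filter faulted=not, Outboard case drain malfunctions=occurs, Outboard electric pump malfunctions=occurs, Reservoir failed=occurs → not all inputs occur → does not occur.
System A lost [AND]: Left circuit inoperative=not, PTU failed=occurs, South selector valve 2 fails=not → not all inputs occur → does not occur.
System B inoperative [AND]: Pressure line fails=occurs, Right circuit inoperative=occurs, System A lost=not, South accumulator 2 failed=occurs → not all inputs occur → does not occur.
PTU path unavailable [OR]: Standby system lost=not, System B inoperative=not, Emergency pressure line 2 is inoperative=not → no input occurs → does not occur.
Aircraft hydraulic pressure lost [OR]: PTU path unavailable=not, Shutoff valve 2 faulted=not → no input occurs → does not occur.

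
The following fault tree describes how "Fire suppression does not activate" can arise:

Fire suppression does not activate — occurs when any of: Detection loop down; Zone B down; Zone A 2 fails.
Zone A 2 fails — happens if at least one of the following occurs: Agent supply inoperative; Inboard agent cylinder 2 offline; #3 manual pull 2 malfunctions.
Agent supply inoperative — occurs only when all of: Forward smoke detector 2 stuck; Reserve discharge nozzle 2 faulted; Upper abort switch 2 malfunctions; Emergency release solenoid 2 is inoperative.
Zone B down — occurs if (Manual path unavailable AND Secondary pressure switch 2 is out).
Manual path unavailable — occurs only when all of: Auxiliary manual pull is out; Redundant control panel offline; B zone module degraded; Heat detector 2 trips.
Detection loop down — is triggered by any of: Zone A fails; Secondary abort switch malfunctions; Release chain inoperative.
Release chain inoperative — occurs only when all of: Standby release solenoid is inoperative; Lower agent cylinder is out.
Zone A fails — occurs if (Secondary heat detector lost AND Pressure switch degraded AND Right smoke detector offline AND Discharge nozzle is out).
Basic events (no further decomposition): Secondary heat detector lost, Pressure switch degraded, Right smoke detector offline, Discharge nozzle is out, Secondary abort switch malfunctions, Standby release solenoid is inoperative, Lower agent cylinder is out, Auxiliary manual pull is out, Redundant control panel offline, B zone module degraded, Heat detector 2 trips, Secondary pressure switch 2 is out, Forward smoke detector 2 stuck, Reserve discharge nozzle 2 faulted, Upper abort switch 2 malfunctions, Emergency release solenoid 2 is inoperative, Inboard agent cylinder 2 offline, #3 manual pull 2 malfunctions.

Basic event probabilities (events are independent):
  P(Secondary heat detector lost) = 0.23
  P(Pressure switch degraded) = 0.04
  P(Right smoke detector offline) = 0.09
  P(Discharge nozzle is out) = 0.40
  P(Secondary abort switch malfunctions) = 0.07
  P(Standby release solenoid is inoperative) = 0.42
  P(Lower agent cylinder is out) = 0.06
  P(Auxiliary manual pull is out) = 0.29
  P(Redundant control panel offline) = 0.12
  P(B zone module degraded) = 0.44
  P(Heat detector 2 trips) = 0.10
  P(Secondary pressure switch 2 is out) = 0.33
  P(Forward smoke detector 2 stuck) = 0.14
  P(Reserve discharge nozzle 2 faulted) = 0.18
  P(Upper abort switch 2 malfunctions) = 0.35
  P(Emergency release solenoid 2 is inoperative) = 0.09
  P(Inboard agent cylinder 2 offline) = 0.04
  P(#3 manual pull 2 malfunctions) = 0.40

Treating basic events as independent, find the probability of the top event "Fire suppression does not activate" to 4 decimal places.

P(Zone A fails) [AND] = 0.23 × 0.04 × 0.09 × 0.40 = 0.000331
P(Release chain inoperative) [AND] = 0.42 × 0.06 = 0.025200
P(Detection loop down) [OR] = 1 − (1−0.000331) × (1−0.07) × (1−0.025200) = 0.093736
P(Manual path unavailable) [AND] = 0.29 × 0.12 × 0.44 × 0.10 = 0.001531
P(Zone B down) [AND] = 0.001531 × 0.33 = 0.000505
P(Agent supply inoperative) [AND] = 0.14 × 0.18 × 0.35 × 0.09 = 0.000794
P(Zone A 2 fails) [OR] = 1 − (1−0.000794) × (1−0.04) × (1−0.40) = 0.424457
P(Fire suppression does not activate) [OR] = 1 − (1−0.093736) × (1−0.000505) × (1−0.424457) = 0.478670
Rounded to 4 decimal places: P(Fire suppression does not activate) ≈ 0.4787.

0.4787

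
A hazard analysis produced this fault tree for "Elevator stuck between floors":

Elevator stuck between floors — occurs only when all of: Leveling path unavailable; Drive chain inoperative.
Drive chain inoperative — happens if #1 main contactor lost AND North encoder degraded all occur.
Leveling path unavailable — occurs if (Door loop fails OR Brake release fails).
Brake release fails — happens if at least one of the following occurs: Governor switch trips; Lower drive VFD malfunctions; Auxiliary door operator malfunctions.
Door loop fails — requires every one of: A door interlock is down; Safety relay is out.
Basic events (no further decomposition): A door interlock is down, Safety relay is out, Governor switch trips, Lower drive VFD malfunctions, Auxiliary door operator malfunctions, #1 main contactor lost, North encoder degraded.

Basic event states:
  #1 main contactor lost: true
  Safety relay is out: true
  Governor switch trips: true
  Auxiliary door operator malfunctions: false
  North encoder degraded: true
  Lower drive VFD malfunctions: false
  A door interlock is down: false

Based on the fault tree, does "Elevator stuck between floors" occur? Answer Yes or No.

Yes

Door loop fails [AND]: A door interlock is down=not, Safety relay is out=occurs → not all inputs occur → does not occur.
Brake release fails [OR]: Governor switch trips=occurs, Lower drive VFD malfunctions=not, Auxiliary door operator malfunctions=not → at least one input occurs → occurs.
Leveling path unavailable [OR]: Door loop fails=not, Brake release fails=occurs → at least one input occurs → occurs.
Drive chain inoperative [AND]: #1 main contactor lost=occurs, North encoder degraded=occurs → all inputs occur → occurs.
Elevator stuck between floors [AND]: Leveling path unavailable=occurs, Drive chain inoperative=occurs → all inputs occur → occurs.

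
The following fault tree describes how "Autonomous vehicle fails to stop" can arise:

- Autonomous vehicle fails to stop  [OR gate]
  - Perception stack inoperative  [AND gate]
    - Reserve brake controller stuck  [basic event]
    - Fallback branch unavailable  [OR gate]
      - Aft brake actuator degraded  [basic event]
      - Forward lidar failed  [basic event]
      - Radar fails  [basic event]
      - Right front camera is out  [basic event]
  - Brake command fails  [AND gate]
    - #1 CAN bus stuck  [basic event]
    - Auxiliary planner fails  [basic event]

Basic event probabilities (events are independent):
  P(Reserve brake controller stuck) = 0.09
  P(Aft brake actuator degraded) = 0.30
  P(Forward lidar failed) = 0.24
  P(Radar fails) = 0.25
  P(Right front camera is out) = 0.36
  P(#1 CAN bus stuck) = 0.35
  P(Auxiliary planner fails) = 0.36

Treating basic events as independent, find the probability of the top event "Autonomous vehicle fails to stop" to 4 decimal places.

0.1846

P(Fallback branch unavailable) [OR] = 1 − (1−0.30) × (1−0.24) × (1−0.25) × (1−0.36) = 0.744640
P(Perception stack inoperative) [AND] = 0.09 × 0.744640 = 0.067018
P(Brake command fails) [AND] = 0.35 × 0.36 = 0.126000
P(Autonomous vehicle fails to stop) [OR] = 1 − (1−0.067018) × (1−0.126000) = 0.184574
Rounded to 4 decimal places: P(Autonomous vehicle fails to stop) ≈ 0.1846.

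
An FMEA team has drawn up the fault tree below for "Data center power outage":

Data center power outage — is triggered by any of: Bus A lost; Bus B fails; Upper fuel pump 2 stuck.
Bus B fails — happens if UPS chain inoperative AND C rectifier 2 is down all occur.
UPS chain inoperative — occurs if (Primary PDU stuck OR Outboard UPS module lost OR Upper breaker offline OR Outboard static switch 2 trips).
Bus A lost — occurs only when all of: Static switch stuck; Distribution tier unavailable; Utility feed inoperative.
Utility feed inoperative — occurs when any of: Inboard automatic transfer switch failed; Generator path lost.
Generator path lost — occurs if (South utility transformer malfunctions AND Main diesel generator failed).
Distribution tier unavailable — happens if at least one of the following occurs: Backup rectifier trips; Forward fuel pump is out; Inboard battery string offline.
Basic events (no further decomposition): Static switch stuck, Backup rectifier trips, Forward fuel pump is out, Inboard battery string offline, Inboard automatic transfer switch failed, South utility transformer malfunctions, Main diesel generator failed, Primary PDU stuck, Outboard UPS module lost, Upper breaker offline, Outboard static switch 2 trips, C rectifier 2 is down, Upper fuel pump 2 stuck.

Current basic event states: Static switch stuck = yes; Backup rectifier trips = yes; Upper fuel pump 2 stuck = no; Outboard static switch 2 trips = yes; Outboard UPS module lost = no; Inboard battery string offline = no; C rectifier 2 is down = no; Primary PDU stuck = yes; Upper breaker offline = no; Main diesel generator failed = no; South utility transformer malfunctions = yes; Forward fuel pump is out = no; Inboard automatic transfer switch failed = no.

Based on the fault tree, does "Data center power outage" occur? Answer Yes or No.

No

Distribution tier unavailable [OR]: Backup rectifier trips=occurs, Forward fuel pump is out=not, Inboard battery string offline=not → at least one input occurs → occurs.
Generator path lost [AND]: South utility transformer malfunctions=occurs, Main diesel generator failed=not → not all inputs occur → does not occur.
Utility feed inoperative [OR]: Inboard automatic transfer switch failed=not, Generator path lost=not → no input occurs → does not occur.
Bus A lost [AND]: Static switch stuck=occurs, Distribution tier unavailable=occurs, Utility feed inoperative=not → not all inputs occur → does not occur.
UPS chain inoperative [OR]: Primary PDU stuck=occurs, Outboard UPS module lost=not, Upper breaker offline=not, Outboard static switch 2 trips=occurs → at least one input occurs → occurs.
Bus B fails [AND]: UPS chain inoperative=occurs, C rectifier 2 is down=not → not all inputs occur → does not occur.
Data center power outage [OR]: Bus A lost=not, Bus B fails=not, Upper fuel pump 2 stuck=not → no input occurs → does not occur.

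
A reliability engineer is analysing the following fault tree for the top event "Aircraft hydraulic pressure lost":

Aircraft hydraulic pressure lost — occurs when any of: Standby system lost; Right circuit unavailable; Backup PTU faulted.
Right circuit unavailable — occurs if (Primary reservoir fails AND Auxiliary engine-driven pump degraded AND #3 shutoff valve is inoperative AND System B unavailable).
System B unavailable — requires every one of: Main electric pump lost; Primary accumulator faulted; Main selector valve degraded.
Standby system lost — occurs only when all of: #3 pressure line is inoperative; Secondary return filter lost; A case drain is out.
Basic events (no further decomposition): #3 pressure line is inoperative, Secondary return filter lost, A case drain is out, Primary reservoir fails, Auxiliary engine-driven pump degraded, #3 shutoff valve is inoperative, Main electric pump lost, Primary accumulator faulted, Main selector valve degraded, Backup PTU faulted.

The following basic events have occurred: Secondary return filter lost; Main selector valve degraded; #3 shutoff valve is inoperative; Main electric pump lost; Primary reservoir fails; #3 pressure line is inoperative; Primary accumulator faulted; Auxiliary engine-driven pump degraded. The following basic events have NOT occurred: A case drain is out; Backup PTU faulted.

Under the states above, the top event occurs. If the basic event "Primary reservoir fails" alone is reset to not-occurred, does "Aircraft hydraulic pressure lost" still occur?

Counterfactual: set "Primary reservoir fails" to not occurred.
Standby system lost [AND]: #3 pressure line is inoperative=occurs, Secondary return filter lost=occurs, A case drain is out=not → not all inputs occur → does not occur.
System B unavailable [AND]: Main electric pump lost=occurs, Primary accumulator faulted=occurs, Main selector valve degraded=occurs → all inputs occur → occurs.
Right circuit unavailable [AND]: Primary reservoir fails=not, Auxiliary engine-driven pump degraded=occurs, #3 shutoff valve is inoperative=occurs, System B unavailable=occurs → not all inputs occur → does not occur.
Aircraft hydraulic pressure lost [OR]: Standby system lost=not, Right circuit unavailable=not, Backup PTU faulted=not → no input occurs → does not occur.

No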